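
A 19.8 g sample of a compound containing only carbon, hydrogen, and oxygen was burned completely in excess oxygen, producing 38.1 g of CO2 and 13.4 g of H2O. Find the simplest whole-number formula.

mol C = 38.1 / 44.01 = 0.8657; mass C = 0.8657 × 12.01 = 10.40 g
mol H = 2 × (13.4 / 18.02) = 1.487; mass H = 1.487 × 1.008 = 1.499 g
mass O = 19.8 − (11.90) = 7.904 g → mol O = 0.4940
Divide by the smallest (0.494 mol O): C 1.753, H 3.011, O 1.000
Multiply by 4: C 7.01, H 12.04, O 4.00 → C7H12O4

C7H12O4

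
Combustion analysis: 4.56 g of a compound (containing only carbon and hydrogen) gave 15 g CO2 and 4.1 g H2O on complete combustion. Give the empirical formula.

C3H4

mol C = 15 / 44.01 = 0.3408; mass C = 0.3408 × 12.01 = 4.093 g
mol H = 2 × (4.1 / 18.02) = 0.4550; mass H = 0.4550 × 1.008 = 0.4587 g
Ratios (÷ 0.3408): C 1.000, H 1.335
×3: C 3.00, H 4.01 → C3H4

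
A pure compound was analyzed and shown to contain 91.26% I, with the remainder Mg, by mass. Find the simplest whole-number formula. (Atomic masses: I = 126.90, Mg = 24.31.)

Assume 100 g: 91.26 g I, 8.74 g Mg.
n(I) = 91.26/126.90 = 0.7191, n(Mg) = 8.74/24.31 = 0.3595
Divide by the smallest (0.3595 mol Mg): I 2.000, Mg 1.000
≈ 2:1 → I2Mg

I2Mg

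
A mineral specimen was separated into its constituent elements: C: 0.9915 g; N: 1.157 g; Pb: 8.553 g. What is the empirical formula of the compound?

C2N2Pb

n(C) = 0.9915/12.01 = 0.08256, n(N) = 1.157/14.01 = 0.08258, n(Pb) = 8.553/207.2 = 0.04128
Smallest is Pb at 0.04128 mol; normalising gives C 2.000, N 2.001, Pb 1.000
≈ 2:2:1 → C2N2Pb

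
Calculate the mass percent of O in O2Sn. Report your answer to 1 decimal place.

21.2%

Molar mass = 2(16.00) + 1(118.71) = 150.710 g/mol
Mass of O per mole = 2 × 16.00 = 32.000 g
% O = 32.000 / 150.710 × 100 = 21.2%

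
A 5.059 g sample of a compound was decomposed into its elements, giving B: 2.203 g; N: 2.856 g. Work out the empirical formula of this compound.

BN

n(B) = 2.203/10.81 = 0.2038, n(N) = 2.856/14.01 = 0.2039
Ratios (÷ 0.2038): B 1.000, N 1.000
≈ 1:1 → BN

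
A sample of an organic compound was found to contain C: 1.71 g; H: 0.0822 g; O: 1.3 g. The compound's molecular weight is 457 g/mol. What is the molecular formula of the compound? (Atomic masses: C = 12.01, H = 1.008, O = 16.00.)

C21H12O12

n(C) = 1.71/12.01 = 0.1424, n(H) = 0.0822/1.008 = 0.08155, n(O) = 1.3/16.00 = 0.08125
Ratios (÷ 0.08125): C 1.752, H 1.004, O 1.000
Multiply by 4: C 7.01, H 4.01, O 4.00 → C7H4O4
Empirical-formula mass = 152.10 g/mol
n = 457 / 152.10 = 3.00 ≈ 3
Molecular formula = (C7H4O4)×3 = C21H12O12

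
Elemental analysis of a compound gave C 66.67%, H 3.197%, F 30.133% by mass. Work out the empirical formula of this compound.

Assume 100 g: 66.67 g C, 3.197 g H, 30.133 g F.
C: 66.67 g ÷ 12.01 g/mol = 5.551 mol
H: 3.197 g ÷ 1.008 g/mol = 3.172 mol
F: 30.133 g ÷ 19.00 g/mol = 1.586 mol
Smallest is F at 1.586 mol; normalising gives C 3.500, H 2.000, F 1.000
Scaling by 2: C 7.00, H 4.00, F 2.00 → C7H4F2

C7H4F2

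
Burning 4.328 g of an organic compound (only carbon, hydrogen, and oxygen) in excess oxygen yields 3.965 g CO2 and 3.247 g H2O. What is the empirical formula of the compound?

CH4O2

mol C = 3.965 / 44.01 = 0.09009; mass C = 0.09009 × 12.01 = 1.082 g
mol H = 2 × (3.247 / 18.02) = 0.3604; mass H = 0.3604 × 1.008 = 0.3633 g
mass O = 4.328 − (1.445) = 2.883 g → mol O = 0.1802
Ratios (÷ 0.09009): C 1.000, H 4.000, O 2.000
≈ 1:4:2 → CH4O2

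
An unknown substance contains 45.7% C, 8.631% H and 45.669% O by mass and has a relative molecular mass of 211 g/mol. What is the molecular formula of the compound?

C8H18O6

Assume 100 g: 45.7 g C, 8.631 g H, 45.669 g O.
C: 45.7 g ÷ 12.01 g/mol = 3.805 mol
H: 8.631 g ÷ 1.008 g/mol = 8.562 mol
O: 45.669 g ÷ 16.00 g/mol = 2.854 mol
Ratios (÷ 2.854): C 1.333, H 3.000, O 1.000
Scaling by 3: C 4.00, H 9.00, O 3.00 → C4H9O3
Empirical-formula mass = 105.11 g/mol
n = 211 / 105.11 = 2.01 ≈ 2
Molecular formula = (C4H9O3)×2 = C8H18O6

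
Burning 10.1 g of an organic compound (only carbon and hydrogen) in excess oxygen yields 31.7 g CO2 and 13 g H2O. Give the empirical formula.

CH2

mol C = 31.7 / 44.01 = 0.7203; mass C = 0.7203 × 12.01 = 8.651 g
mol H = 2 × (13 / 18.02) = 1.443; mass H = 1.443 × 1.008 = 1.454 g
Ratios (÷ 0.7203): C 1.000, H 2.003
≈ 1:2 → CH2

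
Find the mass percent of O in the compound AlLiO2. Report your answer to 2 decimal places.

Molar mass = 1(26.98) + 1(6.94) + 2(16.00) = 65.920 g/mol
Mass of O per mole = 2 × 16.00 = 32.000 g
% O = 32.000 / 65.920 × 100 = 48.54%

48.54%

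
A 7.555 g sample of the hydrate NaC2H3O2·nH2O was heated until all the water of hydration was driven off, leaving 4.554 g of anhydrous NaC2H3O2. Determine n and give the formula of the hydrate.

Mass of water lost = 7.555 − 4.554 = 3.001 g → 3.001 / 18.02 = 0.1665 mol H2O
Molar mass of NaC2H3O2 = 82.03 g/mol → mol NaC2H3O2 = 4.554 / 82.03 = 0.05551
n = 0.1665 / 0.05551 = 3.00 ≈ 3 → NaC2H3O2·3H2O

NaC2H3O2·3H2O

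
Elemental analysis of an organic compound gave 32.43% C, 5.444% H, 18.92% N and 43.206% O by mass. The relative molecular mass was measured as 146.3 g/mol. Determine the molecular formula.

Assume 100 g: 32.43 g C, 5.444 g H, 18.92 g N, 43.206 g O.
C: 32.43 g ÷ 12.01 g/mol = 2.7 mol
H: 5.444 g ÷ 1.008 g/mol = 5.401 mol
N: 18.92 g ÷ 14.01 g/mol = 1.35 mol
O: 43.206 g ÷ 16.00 g/mol = 2.7 mol
Smallest is N at 1.35 mol; normalising gives C 1.999, H 3.999, N 1.000, O 2.000
Ratio ≈ 2:4:1:2, so the empirical formula is C2H4NO2
Empirical-formula mass = 74.06 g/mol
n = 146.3 / 74.06 = 1.98 ≈ 2
Molecular formula = (C2H4NO2)×2 = C4H8N2O4

C4H8N2O4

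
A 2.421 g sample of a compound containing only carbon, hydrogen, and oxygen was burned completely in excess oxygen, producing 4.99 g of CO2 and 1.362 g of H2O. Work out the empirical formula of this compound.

mol C = 4.99 / 44.01 = 0.1134; mass C = 0.1134 × 12.01 = 1.362 g
mol H = 2 × (1.362 / 18.02) = 0.1512; mass H = 0.1512 × 1.008 = 0.1524 g
mass O = 2.421 − (1.514) = 0.9069 g → mol O = 0.05668
Divide by the smallest (0.05668 mol O): C 2.000, H 2.667, O 1.000
Scaling by 3: C 6.00, H 8.00, O 3.00 → C6H8O3

C6H8O3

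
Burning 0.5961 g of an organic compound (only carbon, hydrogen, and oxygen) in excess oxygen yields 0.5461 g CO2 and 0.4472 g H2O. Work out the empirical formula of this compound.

CH4O2

mol C = 0.5461 / 44.01 = 0.01241; mass C = 0.01241 × 12.01 = 0.1490 g
mol H = 2 × (0.4472 / 18.02) = 0.04963; mass H = 0.04963 × 1.008 = 0.05003 g
mass O = 0.5961 − (0.1991) = 0.3970 g → mol O = 0.02482
Smallest is C at 0.01241 mol; normalising gives C 1.000, H 4.000, O 2.000
≈ 1:4:2 → CH4O2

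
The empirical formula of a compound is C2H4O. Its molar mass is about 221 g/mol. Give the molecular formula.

C10H20O5

Empirical-formula mass = 44.05 g/mol
n = 221 / 44.05 = 5.02 ≈ 5
Molecular formula = (C2H4O)5 = C10H20O5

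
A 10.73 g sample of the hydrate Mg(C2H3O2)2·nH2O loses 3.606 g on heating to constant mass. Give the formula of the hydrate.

Mass of anhydrous Mg(C2H3O2)2 = 10.73 − 3.606 = 7.124 g
mol H2O = 3.606 / 18.02 = 0.2001
Molar mass of Mg(C2H3O2)2 = 142.40 g/mol → mol Mg(C2H3O2)2 = 7.124 / 142.40 = 0.05003
n = 0.2001 / 0.05003 = 4.00 ≈ 4 → Mg(C2H3O2)2·4H2O

Mg(C2H3O2)2·4H2O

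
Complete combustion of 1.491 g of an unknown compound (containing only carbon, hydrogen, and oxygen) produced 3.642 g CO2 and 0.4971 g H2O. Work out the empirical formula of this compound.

mol C = 3.642 / 44.01 = 0.08275; mass C = 0.08275 × 12.01 = 0.9939 g
mol H = 2 × (0.4971 / 18.02) = 0.05517; mass H = 0.05517 × 1.008 = 0.05561 g
mass O = 1.491 − (1.049) = 0.4415 g → mol O = 0.02759
Smallest is O at 0.02759 mol; normalising gives C 2.999, H 1.999, O 1.000
≈ 3:2:1 → C3H2O

C3H2O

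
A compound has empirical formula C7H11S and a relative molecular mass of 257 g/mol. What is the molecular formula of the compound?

C14H22S2

Empirical-formula mass = 127.23 g/mol
n = 257 / 127.23 = 2.02 ≈ 2
Molecular formula = (C7H11S)2 = C14H22S2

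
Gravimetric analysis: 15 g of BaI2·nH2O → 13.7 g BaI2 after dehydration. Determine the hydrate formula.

BaI2·2H2O

Mass of water lost = 15 − 13.7 = 1.3 g → 1.3 / 18.02 = 0.07214 mol H2O
Molar mass of BaI2 = 391.13 g/mol → mol BaI2 = 13.7 / 391.13 = 0.03503
n = 0.07214 / 0.03503 = 2.06 ≈ 2 → BaI2·2H2O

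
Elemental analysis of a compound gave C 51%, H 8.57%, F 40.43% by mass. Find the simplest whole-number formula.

Assume 100 g: 51 g C, 8.57 g H, 40.43 g F.
Moles — C: 51 / 12.01 = 4.246 mol; H: 8.57 / 1.008 = 8.502 mol; F: 40.43 / 19.00 = 2.128 mol
Smallest is F at 2.128 mol; normalising gives C 1.996, H 3.995, F 1.000
Ratio ≈ 2:4:1, so the empirical formula is C2H4F

C2H4F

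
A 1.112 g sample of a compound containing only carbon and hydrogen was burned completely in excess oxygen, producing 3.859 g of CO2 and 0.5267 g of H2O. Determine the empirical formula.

C3H2

mol C = 3.859 / 44.01 = 0.08768; mass C = 0.08768 × 12.01 = 1.053 g
mol H = 2 × (0.5267 / 18.02) = 0.05846; mass H = 0.05846 × 1.008 = 0.05892 g
Smallest is H at 0.05846 mol; normalising gives C 1.500, H 1.000
Scaling by 2: C 3.00, H 2.00 → C3H2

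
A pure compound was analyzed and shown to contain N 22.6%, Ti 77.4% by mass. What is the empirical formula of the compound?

NTi

Assume 100 g: 22.6 g N, 77.4 g Ti.
n(N) = 22.6/14.01 = 1.613, n(Ti) = 77.4/47.87 = 1.617
Ratios (÷ 1.613): N 1.000, Ti 1.002
≈ 1:1 → NTi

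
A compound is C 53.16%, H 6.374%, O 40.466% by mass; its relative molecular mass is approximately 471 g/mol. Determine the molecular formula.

Assume 100 g: 53.16 g C, 6.374 g H, 40.466 g O.
C: 53.16 g ÷ 12.01 g/mol = 4.426 mol
H: 6.374 g ÷ 1.008 g/mol = 6.323 mol
O: 40.466 g ÷ 16.00 g/mol = 2.529 mol
Smallest is O at 2.529 mol; normalising gives C 1.750, H 2.500, O 1.000
Scaling by 4: C 7.00, H 10.00, O 4.00 → C7H10O4
Empirical-formula mass = 158.15 g/mol
n = 471 / 158.15 = 2.98 ≈ 3
Molecular formula = (C7H10O4)×3 = C21H30O12

C21H30O12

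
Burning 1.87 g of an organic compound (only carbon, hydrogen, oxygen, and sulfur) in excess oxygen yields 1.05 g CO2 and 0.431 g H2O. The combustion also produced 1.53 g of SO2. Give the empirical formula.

CH2O2S

mol C = 1.05 / 44.01 = 0.02386; mass C = 0.02386 × 12.01 = 0.2865 g
mol H = 2 × (0.431 / 18.02) = 0.04784; mass H = 0.04784 × 1.008 = 0.04822 g
mol S = 1.53 / 64.07 = 0.02388; mass S = 0.7658 g
mass O = 1.87 − (1.101) = 0.7694 g → mol O = 0.04809
Ratios (÷ 0.02386): C 1.000, H 2.005, O 2.016, S 1.001
≈ 1:2:2:1 → CH2O2S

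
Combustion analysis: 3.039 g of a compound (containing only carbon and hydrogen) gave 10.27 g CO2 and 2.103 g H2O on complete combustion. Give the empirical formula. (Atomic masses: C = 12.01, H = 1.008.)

mol C = 10.27 / 44.01 = 0.2334; mass C = 0.2334 × 12.01 = 2.803 g
mol H = 2 × (2.103 / 18.02) = 0.2334; mass H = 0.2334 × 1.008 = 0.2353 g
Ratios (÷ 0.2334): C 1.000, H 1.000
≈ 1:1 → CH

CH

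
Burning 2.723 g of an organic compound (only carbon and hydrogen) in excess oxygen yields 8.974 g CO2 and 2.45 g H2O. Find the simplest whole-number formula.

mol C = 8.974 / 44.01 = 0.2039; mass C = 0.2039 × 12.01 = 2.449 g
mol H = 2 × (2.45 / 18.02) = 0.2719; mass H = 0.2719 × 1.008 = 0.2741 g
Ratios (÷ 0.2039): C 1.000, H 1.334
×3: C 3.00, H 4.00 → C3H4

C3H4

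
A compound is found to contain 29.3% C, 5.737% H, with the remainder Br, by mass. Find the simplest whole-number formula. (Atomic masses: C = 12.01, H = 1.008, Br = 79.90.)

C3H7Br

Assume 100 g: 29.3 g C, 5.737 g H, 64.963 g Br.
C: 29.3 g ÷ 12.01 g/mol = 2.44 mol
H: 5.737 g ÷ 1.008 g/mol = 5.691 mol
Br: 64.963 g ÷ 79.90 g/mol = 0.8131 mol
Divide by the smallest (0.8131 mol Br): C 3.001, H 7.000, Br 1.000
≈ 3:7:1 → C3H7Br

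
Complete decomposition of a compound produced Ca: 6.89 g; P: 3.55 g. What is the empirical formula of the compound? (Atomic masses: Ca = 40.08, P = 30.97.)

n(Ca) = 6.89/40.08 = 0.1719, n(P) = 3.55/30.97 = 0.1146
Smallest is P at 0.1146 mol; normalising gives Ca 1.500, P 1.000
Scaling by 2: Ca 3.00, P 2.00 → Ca3P2

Ca3P2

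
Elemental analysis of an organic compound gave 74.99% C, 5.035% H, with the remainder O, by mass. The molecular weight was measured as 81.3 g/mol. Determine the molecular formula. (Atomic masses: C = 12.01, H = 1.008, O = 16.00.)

Assume 100 g: 74.99 g C, 5.035 g H, 19.975 g O.
C: 74.99 g ÷ 12.01 g/mol = 6.244 mol
H: 5.035 g ÷ 1.008 g/mol = 4.995 mol
O: 19.975 g ÷ 16.00 g/mol = 1.248 mol
Divide by the smallest (1.248 mol O): C 5.001, H 4.001, O 1.000
→ C5H4O
Empirical-formula mass = 80.08 g/mol
n = 81.3 / 80.08 = 1.02 ≈ 1
Molecular formula = empirical formula = C5H4O

C5H4O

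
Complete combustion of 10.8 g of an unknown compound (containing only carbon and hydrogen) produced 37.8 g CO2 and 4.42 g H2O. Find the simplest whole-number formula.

mol C = 37.8 / 44.01 = 0.8589; mass C = 0.8589 × 12.01 = 10.32 g
mol H = 2 × (4.42 / 18.02) = 0.4906; mass H = 0.4906 × 1.008 = 0.4945 g
Smallest is H at 0.4906 mol; normalising gives C 1.751, H 1.000
Scaling by 4: C 7.00, H 4.00 → C7H4

C7H4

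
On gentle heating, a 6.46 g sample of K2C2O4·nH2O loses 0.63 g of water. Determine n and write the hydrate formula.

Mass of anhydrous K2C2O4 = 6.46 − 0.63 = 5.83 g
mol H2O = 0.63 / 18.02 = 0.03496
Molar mass of K2C2O4 = 166.22 g/mol → mol K2C2O4 = 5.83 / 166.22 = 0.03507
n = 0.03496 / 0.03507 = 1.00 ≈ 1 → K2C2O4·H2O

K2C2O4·H2O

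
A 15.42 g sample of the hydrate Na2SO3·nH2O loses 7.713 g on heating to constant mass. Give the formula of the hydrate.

Mass of anhydrous Na2SO3 = 15.42 − 7.713 = 7.707 g
mol H2O = 7.713 / 18.02 = 0.428
Molar mass of Na2SO3 = 126.05 g/mol → mol Na2SO3 = 7.707 / 126.05 = 0.06114
n = 0.428 / 0.06114 = 7.00 ≈ 7 → Na2SO3·7H2O

Na2SO3·7H2O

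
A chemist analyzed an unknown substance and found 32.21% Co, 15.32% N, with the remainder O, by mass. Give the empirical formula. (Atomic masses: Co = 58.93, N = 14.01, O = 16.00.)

Assume 100 g: 32.21 g Co, 15.32 g N, 52.47 g O.
Co: 32.21 g ÷ 58.93 g/mol = 0.5466 mol
N: 15.32 g ÷ 14.01 g/mol = 1.094 mol
O: 52.47 g ÷ 16.00 g/mol = 3.279 mol
Divide by the smallest (0.5466 mol Co): Co 1.000, N 2.001, O 6.000
Ratio ≈ 1:2:6, so the empirical formula is CoN2O6

CoN2O6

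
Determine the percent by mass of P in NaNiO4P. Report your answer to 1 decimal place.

Molar mass = 1(22.99) + 1(58.69) + 4(16.00) + 1(30.97) = 176.650 g/mol
Mass of P per mole = 1 × 30.97 = 30.970 g
% P = 30.970 / 176.650 × 100 = 17.5%

17.5%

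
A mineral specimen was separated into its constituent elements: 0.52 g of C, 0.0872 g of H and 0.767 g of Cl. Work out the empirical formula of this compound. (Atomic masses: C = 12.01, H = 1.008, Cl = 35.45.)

C2H4Cl

C: 0.52 g ÷ 12.01 g/mol = 0.0433 mol
H: 0.0872 g ÷ 1.008 g/mol = 0.08651 mol
Cl: 0.767 g ÷ 35.45 g/mol = 0.02164 mol
Smallest is Cl at 0.02164 mol; normalising gives C 2.001, H 3.998, Cl 1.000
≈ 2:4:1 → C2H4Cl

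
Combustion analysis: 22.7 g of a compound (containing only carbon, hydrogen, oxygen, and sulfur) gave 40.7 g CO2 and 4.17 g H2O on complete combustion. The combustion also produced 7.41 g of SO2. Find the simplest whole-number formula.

mol C = 40.7 / 44.01 = 0.9248; mass C = 0.9248 × 12.01 = 11.11 g
mol H = 2 × (4.17 / 18.02) = 0.4628; mass H = 0.4628 × 1.008 = 0.4665 g
mol S = 7.41 / 64.07 = 0.1157; mass S = 3.709 g
mass O = 22.7 − (15.28) = 7.418 g → mol O = 0.4636
Divide by the smallest (0.1157 mol S): C 7.996, H 4.002, O 4.009, S 1.000
≈ 8:4:4:1 → C8H4O4S

C8H4O4S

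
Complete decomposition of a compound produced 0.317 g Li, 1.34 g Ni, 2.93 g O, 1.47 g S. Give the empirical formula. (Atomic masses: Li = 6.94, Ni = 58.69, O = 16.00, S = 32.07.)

Li2NiO8S2

Li: 0.317 g ÷ 6.94 g/mol = 0.04568 mol
Ni: 1.34 g ÷ 58.69 g/mol = 0.02283 mol
O: 2.93 g ÷ 16.00 g/mol = 0.1831 mol
S: 1.47 g ÷ 32.07 g/mol = 0.04584 mol
Smallest is Ni at 0.02283 mol; normalising gives Li 2.001, Ni 1.000, O 8.021, S 2.008
≈ 2:1:8:2 → Li2NiO8S2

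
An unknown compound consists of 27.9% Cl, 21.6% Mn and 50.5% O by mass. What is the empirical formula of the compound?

Assume 100 g: 27.9 g Cl, 21.6 g Mn, 50.5 g O.
Cl: 27.9 g ÷ 35.45 g/mol = 0.787 mol
Mn: 21.6 g ÷ 54.94 g/mol = 0.3932 mol
O: 50.5 g ÷ 16.00 g/mol = 3.156 mol
Ratios (÷ 0.3932): Cl 2.002, Mn 1.000, O 8.028
→ Cl2MnO8

Cl2MnO8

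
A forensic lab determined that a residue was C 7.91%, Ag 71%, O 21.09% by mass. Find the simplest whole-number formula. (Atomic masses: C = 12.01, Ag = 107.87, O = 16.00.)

Assume 100 g: 7.91 g C, 71 g Ag, 21.09 g O.
C: 7.91 g ÷ 12.01 g/mol = 0.6586 mol
Ag: 71 g ÷ 107.87 g/mol = 0.6582 mol
O: 21.09 g ÷ 16.00 g/mol = 1.318 mol
Divide by the smallest (0.6582 mol Ag): C 1.001, Ag 1.000, O 2.003
→ CAgO2

CAgO2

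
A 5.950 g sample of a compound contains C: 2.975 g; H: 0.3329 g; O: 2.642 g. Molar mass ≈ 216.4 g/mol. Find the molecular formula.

C9H12O6

n(C) = 2.975/12.01 = 0.2477, n(H) = 0.3329/1.008 = 0.3303, n(O) = 2.642/16.00 = 0.1651
Ratios (÷ 0.1651): C 1.500, H 2.000, O 1.000
Multiply by 2: C 3.00, H 4.00, O 2.00 → C3H4O2
Empirical-formula mass = 72.06 g/mol
n = 216.4 / 72.06 = 3.00 ≈ 3
Molecular formula = (C3H4O2)×3 = C9H12O6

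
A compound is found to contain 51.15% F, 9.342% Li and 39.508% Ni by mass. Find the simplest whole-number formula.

Assume 100 g: 51.15 g F, 9.342 g Li, 39.508 g Ni.
F: 51.15 g ÷ 19.00 g/mol = 2.692 mol
Li: 9.342 g ÷ 6.94 g/mol = 1.346 mol
Ni: 39.508 g ÷ 58.69 g/mol = 0.6732 mol
Ratios (÷ 0.6732): F 3.999, Li 2.000, Ni 1.000
Ratio ≈ 4:2:1, so the empirical formula is F4Li2Ni

F4Li2Ni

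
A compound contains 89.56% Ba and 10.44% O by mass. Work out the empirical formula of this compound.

Assume 100 g: 89.56 g Ba, 10.44 g O.
Moles — Ba: 89.56 / 137.33 = 0.6522 mol; O: 10.44 / 16.00 = 0.6525 mol
Smallest is Ba at 0.6522 mol; normalising gives Ba 1.000, O 1.001
Ratio ≈ 1:1, so the empirical formula is BaO

BaO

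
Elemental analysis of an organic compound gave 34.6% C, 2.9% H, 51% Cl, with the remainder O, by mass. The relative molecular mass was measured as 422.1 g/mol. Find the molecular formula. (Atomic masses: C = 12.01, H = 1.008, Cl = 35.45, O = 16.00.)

C12H12Cl6O3

Assume 100 g: 34.6 g C, 2.9 g H, 51 g Cl, 11.5 g O.
Moles — C: 34.6 / 12.01 = 2.881 mol; H: 2.9 / 1.008 = 2.877 mol; Cl: 51 / 35.45 = 1.439 mol; O: 11.5 / 16.00 = 0.7188 mol
Divide by the smallest (0.7188 mol O): C 4.008, H 4.003, Cl 2.002, O 1.000
≈ 4:4:2:1 → C4H4Cl2O
Empirical-formula mass = 138.97 g/mol
n = 422.1 / 138.97 = 3.04 ≈ 3
Molecular formula = (C4H4Cl2O)×3 = C12H12Cl6O3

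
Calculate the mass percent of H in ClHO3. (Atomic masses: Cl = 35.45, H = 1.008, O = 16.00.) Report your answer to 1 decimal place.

1.2%

Molar mass = 1(35.45) + 1(1.008) + 3(16.00) = 84.458 g/mol
Mass of H per mole = 1 × 1.008 = 1.008 g
% H = 1.008 / 84.458 × 100 = 1.2%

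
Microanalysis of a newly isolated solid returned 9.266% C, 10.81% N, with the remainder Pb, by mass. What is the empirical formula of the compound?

Assume 100 g: 9.266 g C, 10.81 g N, 79.924 g Pb.
n(C) = 9.266/12.01 = 0.7715, n(N) = 10.81/14.01 = 0.7716, n(Pb) = 79.924/207.2 = 0.3857
Smallest is Pb at 0.3857 mol; normalising gives C 2.000, N 2.000, Pb 1.000
≈ 2:2:1 → C2N2Pb

C2N2Pb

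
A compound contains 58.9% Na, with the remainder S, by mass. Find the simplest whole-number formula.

Assume 100 g: 58.9 g Na, 41.1 g S.
Moles — Na: 58.9 / 22.99 = 2.562 mol; S: 41.1 / 32.07 = 1.282 mol
Divide by the smallest (1.282 mol S): Na 1.999, S 1.000
Ratio ≈ 2:1, so the empirical formula is Na2S

Na2S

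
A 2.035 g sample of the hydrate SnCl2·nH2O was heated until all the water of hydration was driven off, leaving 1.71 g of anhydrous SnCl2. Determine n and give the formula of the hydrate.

Mass of water lost = 2.035 − 1.71 = 0.325 g → 0.325 / 18.02 = 0.01804 mol H2O
Molar mass of SnCl2 = 189.61 g/mol → mol SnCl2 = 1.71 / 189.61 = 0.009019
n = 0.01804 / 0.009019 = 2.00 ≈ 2 → SnCl2·2H2O

SnCl2·2H2O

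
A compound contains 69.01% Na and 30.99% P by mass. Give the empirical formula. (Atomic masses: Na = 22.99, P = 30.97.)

Assume 100 g: 69.01 g Na, 30.99 g P.
Moles — Na: 69.01 / 22.99 = 3.002 mol; P: 30.99 / 30.97 = 1.001 mol
Ratios (÷ 1.001): Na 3.000, P 1.000
Ratio ≈ 3:1, so the empirical formula is Na3P

Na3P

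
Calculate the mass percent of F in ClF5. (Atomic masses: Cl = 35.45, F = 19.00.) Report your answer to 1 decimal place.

72.8%

Molar mass = 1(35.45) + 5(19.00) = 130.450 g/mol
Mass of F per mole = 5 × 19.00 = 95.000 g
% F = 95.000 / 130.450 × 100 = 72.8%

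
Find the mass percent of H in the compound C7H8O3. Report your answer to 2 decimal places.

Molar mass = 7(12.01) + 8(1.008) + 3(16.00) = 140.134 g/mol
Mass of H per mole = 8 × 1.008 = 8.064 g
% H = 8.064 / 140.134 × 100 = 5.75%

5.75%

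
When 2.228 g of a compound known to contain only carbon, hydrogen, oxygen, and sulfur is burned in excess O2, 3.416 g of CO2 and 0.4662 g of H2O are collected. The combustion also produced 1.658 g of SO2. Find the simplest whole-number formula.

mol C = 3.416 / 44.01 = 0.07762; mass C = 0.07762 × 12.01 = 0.9322 g
mol H = 2 × (0.4662 / 18.02) = 0.05174; mass H = 0.05174 × 1.008 = 0.05216 g
mol S = 1.658 / 64.07 = 0.02588; mass S = 0.8299 g
mass O = 2.228 − (1.814) = 0.4137 g → mol O = 0.02586
Divide by the smallest (0.02586 mol O): C 3.002, H 2.001, O 1.000, S 1.001
≈ 3:2:1:1 → C3H2OS

C3H2OS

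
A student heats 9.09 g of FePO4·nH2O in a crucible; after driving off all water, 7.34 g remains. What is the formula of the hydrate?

FePO4·2H2O

Mass of water lost = 9.09 − 7.34 = 1.75 g → 1.75 / 18.02 = 0.09711 mol H2O
Molar mass of FePO4 = 150.82 g/mol → mol FePO4 = 7.34 / 150.82 = 0.04867
n = 0.09711 / 0.04867 = 2.00 ≈ 2 → FePO4·2H2O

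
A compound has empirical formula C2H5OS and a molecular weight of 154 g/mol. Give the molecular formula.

C4H10O2S2

Empirical-formula mass = 77.13 g/mol
n = 154 / 77.13 = 2.00 ≈ 2
Molecular formula = (C2H5OS)2 = C4H10O2S2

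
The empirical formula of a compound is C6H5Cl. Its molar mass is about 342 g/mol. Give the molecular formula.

Empirical-formula mass = 112.55 g/mol
n = 342 / 112.55 = 3.04 ≈ 3
Molecular formula = (C6H5Cl)3 = C18H15Cl3

C18H15Cl3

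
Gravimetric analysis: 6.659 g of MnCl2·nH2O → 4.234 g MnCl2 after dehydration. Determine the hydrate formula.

Mass of water lost = 6.659 − 4.234 = 2.425 g → 2.425 / 18.02 = 0.1346 mol H2O
Molar mass of MnCl2 = 125.84 g/mol → mol MnCl2 = 4.234 / 125.84 = 0.03365
n = 0.1346 / 0.03365 = 4.00 ≈ 4 → MnCl2·4H2O

MnCl2·4H2O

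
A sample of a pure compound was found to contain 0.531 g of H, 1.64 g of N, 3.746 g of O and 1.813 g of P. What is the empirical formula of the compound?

Moles — H: 0.531 / 1.008 = 0.5268 mol; N: 1.64 / 14.01 = 0.1171 mol; O: 3.746 / 16.00 = 0.2341 mol; P: 1.813 / 30.97 = 0.05854 mol
Divide by the smallest (0.05854 mol P): H 8.999, N 2.000, O 3.999, P 1.000
Ratio ≈ 9:2:4:1, so the empirical formula is H9N2O4P

H9N2O4P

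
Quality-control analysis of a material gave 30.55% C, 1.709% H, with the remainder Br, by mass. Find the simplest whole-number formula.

C3H2Br

Assume 100 g: 30.55 g C, 1.709 g H, 67.741 g Br.
n(C) = 30.55/12.01 = 2.544, n(H) = 1.709/1.008 = 1.695, n(Br) = 67.741/79.90 = 0.8478
Ratios (÷ 0.8478): C 3.000, H 2.000, Br 1.000
→ C3H2Br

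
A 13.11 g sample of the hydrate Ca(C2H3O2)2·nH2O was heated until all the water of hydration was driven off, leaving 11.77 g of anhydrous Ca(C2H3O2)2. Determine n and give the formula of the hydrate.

Mass of water lost = 13.11 − 11.77 = 1.34 g → 1.34 / 18.02 = 0.07436 mol H2O
Molar mass of Ca(C2H3O2)2 = 158.17 g/mol → mol Ca(C2H3O2)2 = 11.77 / 158.17 = 0.07441
n = 0.07436 / 0.07441 = 1.00 ≈ 1 → Ca(C2H3O2)2·H2O

Ca(C2H3O2)2·H2O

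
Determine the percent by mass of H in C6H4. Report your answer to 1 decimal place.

Molar mass = 6(12.01) + 4(1.008) = 76.092 g/mol
Mass of H per mole = 4 × 1.008 = 4.032 g
% H = 4.032 / 76.092 × 100 = 5.3%

5.3%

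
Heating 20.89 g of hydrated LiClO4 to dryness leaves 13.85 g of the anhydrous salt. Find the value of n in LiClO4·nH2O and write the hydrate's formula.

Mass of water lost = 20.89 − 13.85 = 7.04 g → 7.04 / 18.02 = 0.3907 mol H2O
Molar mass of LiClO4 = 106.39 g/mol → mol LiClO4 = 13.85 / 106.39 = 0.1302
n = 0.3907 / 0.1302 = 3.00 ≈ 3 → LiClO4·3H2O

LiClO4·3H2O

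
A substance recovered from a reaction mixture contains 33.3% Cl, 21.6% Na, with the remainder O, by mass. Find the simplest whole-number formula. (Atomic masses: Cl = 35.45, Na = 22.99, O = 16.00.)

ClNaO3

Assume 100 g: 33.3 g Cl, 21.6 g Na, 45.1 g O.
n(Cl) = 33.3/35.45 = 0.9394, n(Na) = 21.6/22.99 = 0.9395, n(O) = 45.1/16.00 = 2.819
Divide by the smallest (0.9394 mol Cl): Cl 1.000, Na 1.000, O 3.001
→ ClNaO3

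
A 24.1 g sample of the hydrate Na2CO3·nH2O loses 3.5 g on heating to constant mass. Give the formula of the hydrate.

Mass of anhydrous Na2CO3 = 24.1 − 3.5 = 20.6 g
mol H2O = 3.5 / 18.02 = 0.1942
Molar mass of Na2CO3 = 105.99 g/mol → mol Na2CO3 = 20.6 / 105.99 = 0.1944
n = 0.1942 / 0.1944 = 1.00 ≈ 1 → Na2CO3·H2O

Na2CO3·H2O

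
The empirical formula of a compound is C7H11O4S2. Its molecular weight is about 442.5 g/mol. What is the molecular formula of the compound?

Empirical-formula mass = 223.30 g/mol
n = 442.5 / 223.30 = 1.98 ≈ 2
Molecular formula = (C7H11O4S2)2 = C14H22O8S4

C14H22O8S4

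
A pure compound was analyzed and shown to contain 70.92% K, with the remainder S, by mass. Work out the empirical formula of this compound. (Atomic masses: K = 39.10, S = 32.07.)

Assume 100 g: 70.92 g K, 29.08 g S.
K: 70.92 g ÷ 39.10 g/mol = 1.814 mol
S: 29.08 g ÷ 32.07 g/mol = 0.9068 mol
Smallest is S at 0.9068 mol; normalising gives K 2.000, S 1.000
→ K2S

K2S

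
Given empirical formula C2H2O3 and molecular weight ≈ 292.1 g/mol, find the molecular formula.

C8H8O12

Empirical-formula mass = 74.04 g/mol
n = 292.1 / 74.04 = 3.95 ≈ 4
Molecular formula = (C2H2O3)4 = C8H8O12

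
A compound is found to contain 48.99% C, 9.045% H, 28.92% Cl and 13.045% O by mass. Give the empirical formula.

Assume 100 g: 48.99 g C, 9.045 g H, 28.92 g Cl, 13.045 g O.
Moles — C: 48.99 / 12.01 = 4.079 mol; H: 9.045 / 1.008 = 8.973 mol; Cl: 28.92 / 35.45 = 0.8158 mol; O: 13.045 / 16.00 = 0.8153 mol
Smallest is O at 0.8153 mol; normalising gives C 5.003, H 11.006, Cl 1.001, O 1.000
→ C5H11ClO

C5H11ClO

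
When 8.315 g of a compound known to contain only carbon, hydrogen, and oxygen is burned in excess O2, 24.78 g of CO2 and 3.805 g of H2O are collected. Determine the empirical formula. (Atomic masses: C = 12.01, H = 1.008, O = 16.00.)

C8H6O

mol C = 24.78 / 44.01 = 0.5631; mass C = 0.5631 × 12.01 = 6.762 g
mol H = 2 × (3.805 / 18.02) = 0.4223; mass H = 0.4223 × 1.008 = 0.4257 g
mass O = 8.315 − (7.188) = 1.127 g → mol O = 0.07044
Divide by the smallest (0.07044 mol O): C 7.993, H 5.995, O 1.000
≈ 8:6:1 → C8H6O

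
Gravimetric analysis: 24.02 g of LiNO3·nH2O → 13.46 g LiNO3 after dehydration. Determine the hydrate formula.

LiNO3·3H2O

Mass of water lost = 24.02 − 13.46 = 10.56 g → 10.56 / 18.02 = 0.586 mol H2O
Molar mass of LiNO3 = 68.95 g/mol → mol LiNO3 = 13.46 / 68.95 = 0.1952
n = 0.586 / 0.1952 = 3.00 ≈ 3 → LiNO3·3H2O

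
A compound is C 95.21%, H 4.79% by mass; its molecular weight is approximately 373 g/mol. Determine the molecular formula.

Assume 100 g: 95.21 g C, 4.79 g H.
n(C) = 95.21/12.01 = 7.928, n(H) = 4.79/1.008 = 4.752
Ratios (÷ 4.752): C 1.668, H 1.000
Scaling by 3: C 5.00, H 3.00 → C5H3
Empirical-formula mass = 63.07 g/mol
n = 373 / 63.07 = 5.91 ≈ 6
Molecular formula = (C5H3)×6 = C30H18

C30H18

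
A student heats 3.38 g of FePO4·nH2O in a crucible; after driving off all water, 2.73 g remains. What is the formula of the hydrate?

FePO4·2H2O

Mass of water lost = 3.38 − 2.73 = 0.65 g → 0.65 / 18.02 = 0.03607 mol H2O
Molar mass of FePO4 = 150.82 g/mol → mol FePO4 = 2.73 / 150.82 = 0.0181
n = 0.03607 / 0.0181 = 1.99 ≈ 2 → FePO4·2H2O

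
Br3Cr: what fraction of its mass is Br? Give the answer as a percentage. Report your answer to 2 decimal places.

82.17%

Molar mass = 3(79.90) + 1(52.00) = 291.700 g/mol
Mass of Br per mole = 3 × 79.90 = 239.700 g
% Br = 239.700 / 291.700 × 100 = 82.17%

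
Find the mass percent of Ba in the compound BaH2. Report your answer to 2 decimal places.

98.55%

Molar mass = 1(137.33) + 2(1.008) = 139.346 g/mol
Mass of Ba per mole = 1 × 137.33 = 137.330 g
% Ba = 137.330 / 139.346 × 100 = 98.55%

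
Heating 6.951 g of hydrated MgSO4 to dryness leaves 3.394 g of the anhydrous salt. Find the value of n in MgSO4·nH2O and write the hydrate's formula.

Mass of water lost = 6.951 − 3.394 = 3.557 g → 3.557 / 18.02 = 0.1974 mol H2O
Molar mass of MgSO4 = 120.38 g/mol → mol MgSO4 = 3.394 / 120.38 = 0.02819
n = 0.1974 / 0.02819 = 7.00 ≈ 7 → MgSO4·7H2O

MgSO4·7H2O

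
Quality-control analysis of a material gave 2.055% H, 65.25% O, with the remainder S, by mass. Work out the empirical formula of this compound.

H2O4S

Assume 100 g: 2.055 g H, 65.25 g O, 32.695 g S.
H: 2.055 g ÷ 1.008 g/mol = 2.039 mol
O: 65.25 g ÷ 16.00 g/mol = 4.078 mol
S: 32.695 g ÷ 32.07 g/mol = 1.019 mol
Ratios (÷ 1.019): H 2.000, O 4.000, S 1.000
Ratio ≈ 2:4:1, so the empirical formula is H2O4S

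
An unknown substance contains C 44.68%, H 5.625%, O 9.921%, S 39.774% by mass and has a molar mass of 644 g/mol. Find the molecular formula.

Assume 100 g: 44.68 g C, 5.625 g H, 9.921 g O, 39.774 g S.
n(C) = 44.68/12.01 = 3.72, n(H) = 5.625/1.008 = 5.58, n(O) = 9.921/16.00 = 0.6201, n(S) = 39.774/32.07 = 1.24
Divide by the smallest (0.6201 mol O): C 6.000, H 9.000, O 1.000, S 2.000
→ C6H9OS2
Empirical-formula mass = 161.27 g/mol
n = 644 / 161.27 = 3.99 ≈ 4
Molecular formula = (C6H9OS2)×4 = C24H36O4S8

C24H36O4S8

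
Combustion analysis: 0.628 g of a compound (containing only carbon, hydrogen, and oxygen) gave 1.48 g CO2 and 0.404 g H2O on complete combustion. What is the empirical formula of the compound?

mol C = 1.48 / 44.01 = 0.03363; mass C = 0.03363 × 12.01 = 0.4039 g
mol H = 2 × (0.404 / 18.02) = 0.04484; mass H = 0.04484 × 1.008 = 0.04520 g
mass O = 0.628 − (0.4491) = 0.1789 g → mol O = 0.01118
Divide by the smallest (0.01118 mol O): C 3.007, H 4.010, O 1.000
→ C3H4O

C3H4O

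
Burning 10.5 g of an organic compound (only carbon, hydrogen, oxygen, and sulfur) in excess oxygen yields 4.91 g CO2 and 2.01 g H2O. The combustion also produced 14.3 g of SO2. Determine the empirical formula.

mol C = 4.91 / 44.01 = 0.1116; mass C = 0.1116 × 12.01 = 1.340 g
mol H = 2 × (2.01 / 18.02) = 0.2231; mass H = 0.2231 × 1.008 = 0.2249 g
mol S = 14.3 / 64.07 = 0.2232; mass S = 7.158 g
mass O = 10.5 − (8.723) = 1.777 g → mol O = 0.1111
Divide by the smallest (0.1111 mol O): C 1.004, H 2.008, O 1.000, S 2.009
≈ 1:2:1:2 → CH2OS2

CH2OS2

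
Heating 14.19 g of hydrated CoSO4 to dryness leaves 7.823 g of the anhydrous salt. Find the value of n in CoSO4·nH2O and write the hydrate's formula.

CoSO4·7H2O

Mass of water lost = 14.19 − 7.823 = 6.367 g → 6.367 / 18.02 = 0.3533 mol H2O
Molar mass of CoSO4 = 155.00 g/mol → mol CoSO4 = 7.823 / 155.00 = 0.05047
n = 0.3533 / 0.05047 = 7.00 ≈ 7 → CoSO4·7H2O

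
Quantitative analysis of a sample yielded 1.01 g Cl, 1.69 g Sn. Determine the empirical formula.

Cl2Sn

Moles — Cl: 1.01 / 35.45 = 0.02849 mol; Sn: 1.69 / 118.71 = 0.01424 mol
Smallest is Sn at 0.01424 mol; normalising gives Cl 2.001, Sn 1.000
≈ 2:1 → Cl2Sn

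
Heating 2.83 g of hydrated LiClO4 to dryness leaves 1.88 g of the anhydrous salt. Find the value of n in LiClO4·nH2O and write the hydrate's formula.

Mass of water lost = 2.83 − 1.88 = 0.95 g → 0.95 / 18.02 = 0.05272 mol H2O
Molar mass of LiClO4 = 106.39 g/mol → mol LiClO4 = 1.88 / 106.39 = 0.01767
n = 0.05272 / 0.01767 = 2.98 ≈ 3 → LiClO4·3H2O

LiClO4·3H2O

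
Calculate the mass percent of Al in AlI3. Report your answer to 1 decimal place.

Molar mass = 1(26.98) + 3(126.90) = 407.680 g/mol
Mass of Al per mole = 1 × 26.98 = 26.980 g
% Al = 26.980 / 407.680 × 100 = 6.6%

6.6%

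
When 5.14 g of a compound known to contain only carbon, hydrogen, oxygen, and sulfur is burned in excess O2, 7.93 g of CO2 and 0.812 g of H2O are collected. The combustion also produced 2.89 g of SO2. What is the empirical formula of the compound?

mol C = 7.93 / 44.01 = 0.1802; mass C = 0.1802 × 12.01 = 2.164 g
mol H = 2 × (0.812 / 18.02) = 0.09012; mass H = 0.09012 × 1.008 = 0.09084 g
mol S = 2.89 / 64.07 = 0.04511; mass S = 1.447 g
mass O = 5.14 − (3.701) = 1.439 g → mol O = 0.08991
Divide by the smallest (0.04511 mol S): C 3.995, H 1.998, O 1.993, S 1.000
≈ 4:2:2:1 → C4H2O2S

C4H2O2S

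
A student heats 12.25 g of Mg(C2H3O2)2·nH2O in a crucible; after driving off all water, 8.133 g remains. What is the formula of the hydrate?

Mg(C2H3O2)2·4H2O

Mass of water lost = 12.25 − 8.133 = 4.117 g → 4.117 / 18.02 = 0.2285 mol H2O
Molar mass of Mg(C2H3O2)2 = 142.40 g/mol → mol Mg(C2H3O2)2 = 8.133 / 142.40 = 0.05711
n = 0.2285 / 0.05711 = 4.00 ≈ 4 → Mg(C2H3O2)2·4H2O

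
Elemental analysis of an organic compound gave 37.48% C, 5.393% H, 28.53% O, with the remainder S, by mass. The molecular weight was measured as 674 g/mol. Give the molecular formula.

C21H36O12S6

Assume 100 g: 37.48 g C, 5.393 g H, 28.53 g O, 28.597 g S.
Moles — C: 37.48 / 12.01 = 3.121 mol; H: 5.393 / 1.008 = 5.35 mol; O: 28.53 / 16.00 = 1.783 mol; S: 28.597 / 32.07 = 0.8917 mol
Divide by the smallest (0.8917 mol S): C 3.500, H 6.000, O 2.000, S 1.000
×2: C 7.00, H 12.00, O 4.00, S 2.00 → C7H12O4S2
Empirical-formula mass = 224.31 g/mol
n = 674 / 224.31 = 3.00 ≈ 3
Molecular formula = (C7H12O4S2)×3 = C21H36O12S6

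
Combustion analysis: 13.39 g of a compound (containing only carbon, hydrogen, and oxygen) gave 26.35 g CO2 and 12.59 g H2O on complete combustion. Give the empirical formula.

mol C = 26.35 / 44.01 = 0.5987; mass C = 0.5987 × 12.01 = 7.191 g
mol H = 2 × (12.59 / 18.02) = 1.397; mass H = 1.397 × 1.008 = 1.409 g
mass O = 13.39 − (8.599) = 4.791 g → mol O = 0.2994
Divide by the smallest (0.2994 mol O): C 2.000, H 4.667, O 1.000
Multiply by 3: C 6.00, H 14.00, O 3.00 → C6H14O3

C6H14O3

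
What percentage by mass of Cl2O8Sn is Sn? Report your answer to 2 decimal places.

37.38%

Molar mass = 2(35.45) + 8(16.00) + 1(118.71) = 317.610 g/mol
Mass of Sn per mole = 1 × 118.71 = 118.710 g
% Sn = 118.710 / 317.610 × 100 = 37.38%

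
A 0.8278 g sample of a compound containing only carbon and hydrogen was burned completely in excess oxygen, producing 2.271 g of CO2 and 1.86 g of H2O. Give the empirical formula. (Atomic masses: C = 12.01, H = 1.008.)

mol C = 2.271 / 44.01 = 0.05160; mass C = 0.05160 × 12.01 = 0.6197 g
mol H = 2 × (1.86 / 18.02) = 0.2064; mass H = 0.2064 × 1.008 = 0.2081 g
Divide by the smallest (0.0516 mol C): C 1.000, H 4.001
→ CH4

CH4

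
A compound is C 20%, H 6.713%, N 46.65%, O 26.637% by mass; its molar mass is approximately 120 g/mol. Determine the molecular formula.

Assume 100 g: 20 g C, 6.713 g H, 46.65 g N, 26.637 g O.
Moles — C: 20 / 12.01 = 1.665 mol; H: 6.713 / 1.008 = 6.66 mol; N: 46.65 / 14.01 = 3.33 mol; O: 26.637 / 16.00 = 1.665 mol
Smallest is O at 1.665 mol; normalising gives C 1.000, H 4.000, N 2.000, O 1.000
Ratio ≈ 1:4:2:1, so the empirical formula is CH4N2O
Empirical-formula mass = 60.06 g/mol
n = 120 / 60.06 = 2.00 ≈ 2
Molecular formula = (CH4N2O)×2 = C2H8N4O2

C2H8N4O2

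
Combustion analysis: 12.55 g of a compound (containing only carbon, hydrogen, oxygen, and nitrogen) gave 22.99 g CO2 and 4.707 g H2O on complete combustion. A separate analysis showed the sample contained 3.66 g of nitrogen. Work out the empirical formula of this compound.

mol C = 22.99 / 44.01 = 0.5224; mass C = 0.5224 × 12.01 = 6.274 g
mol H = 2 × (4.707 / 18.02) = 0.5224; mass H = 0.5224 × 1.008 = 0.5266 g
mol N = 3.66 / 14.01 = 0.2612
mass O = 12.55 − (10.46) = 2.090 g → mol O = 0.1306
Divide by the smallest (0.1306 mol O): C 4.000, H 4.000, N 2.000, O 1.000
→ C4H4N2O

C4H4N2O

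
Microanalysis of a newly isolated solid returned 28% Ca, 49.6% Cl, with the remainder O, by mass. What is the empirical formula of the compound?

CaCl2O2

Assume 100 g: 28 g Ca, 49.6 g Cl, 22.4 g O.
Moles — Ca: 28 / 40.08 = 0.6986 mol; Cl: 49.6 / 35.45 = 1.399 mol; O: 22.4 / 16.00 = 1.4 mol
Ratios (÷ 0.6986): Ca 1.000, Cl 2.003, O 2.004
≈ 1:2:2 → CaCl2O2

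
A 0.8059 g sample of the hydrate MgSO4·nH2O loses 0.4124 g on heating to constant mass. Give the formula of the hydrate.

MgSO4·7H2O

Mass of anhydrous MgSO4 = 0.8059 − 0.4124 = 0.3935 g
mol H2O = 0.4124 / 18.02 = 0.02289
Molar mass of MgSO4 = 120.38 g/mol → mol MgSO4 = 0.3935 / 120.38 = 0.003269
n = 0.02289 / 0.003269 = 7.00 ≈ 7 → MgSO4·7H2O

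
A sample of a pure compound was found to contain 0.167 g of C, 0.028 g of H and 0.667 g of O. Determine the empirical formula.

CH2O3

Moles — C: 0.167 / 12.01 = 0.01391 mol; H: 0.028 / 1.008 = 0.02778 mol; O: 0.667 / 16.00 = 0.04169 mol
Ratios (÷ 0.01391): C 1.000, H 1.998, O 2.998
Ratio ≈ 1:2:3, so the empirical formula is CH2O3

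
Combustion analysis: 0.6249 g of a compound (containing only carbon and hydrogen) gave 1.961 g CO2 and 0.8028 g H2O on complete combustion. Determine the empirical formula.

CH2

mol C = 1.961 / 44.01 = 0.04456; mass C = 0.04456 × 12.01 = 0.5351 g
mol H = 2 × (0.8028 / 18.02) = 0.08910; mass H = 0.08910 × 1.008 = 0.08981 g
Ratios (÷ 0.04456): C 1.000, H 2.000
≈ 1:2 → CH2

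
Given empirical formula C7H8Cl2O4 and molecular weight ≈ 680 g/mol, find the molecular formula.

Empirical-formula mass = 227.03 g/mol
n = 680 / 227.03 = 3.00 ≈ 3
Molecular formula = (C7H8Cl2O4)3 = C21H24Cl6O12

C21H24Cl6O12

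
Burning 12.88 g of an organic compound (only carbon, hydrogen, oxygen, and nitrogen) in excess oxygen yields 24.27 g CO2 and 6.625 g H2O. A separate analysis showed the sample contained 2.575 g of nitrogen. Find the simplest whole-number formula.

C3H4NO

mol C = 24.27 / 44.01 = 0.5515; mass C = 0.5515 × 12.01 = 6.623 g
mol H = 2 × (6.625 / 18.02) = 0.7353; mass H = 0.7353 × 1.008 = 0.7412 g
mol N = 2.575 / 14.01 = 0.1838
mass O = 12.88 − (9.939) = 2.941 g → mol O = 0.1838
Ratios (÷ 0.1838): C 3.000, H 4.001, N 1.000, O 1.000
≈ 3:4:1:1 → C3H4NO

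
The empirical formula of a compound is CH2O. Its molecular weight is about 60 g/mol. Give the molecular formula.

C2H4O2

Empirical-formula mass = 30.03 g/mol
n = 60 / 30.03 = 2.00 ≈ 2
Molecular formula = (CH2O)2 = C2H4O2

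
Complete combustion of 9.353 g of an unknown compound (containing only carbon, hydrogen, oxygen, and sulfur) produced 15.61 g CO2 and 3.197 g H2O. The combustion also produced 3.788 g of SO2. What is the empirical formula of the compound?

C6H6O3S

mol C = 15.61 / 44.01 = 0.3547; mass C = 0.3547 × 12.01 = 4.260 g
mol H = 2 × (3.197 / 18.02) = 0.3548; mass H = 0.3548 × 1.008 = 0.3577 g
mol S = 3.788 / 64.07 = 0.05912; mass S = 1.896 g
mass O = 9.353 − (6.514) = 2.839 g → mol O = 0.1775
Ratios (÷ 0.05912): C 5.999, H 6.002, O 3.002, S 1.000
→ C6H6O3S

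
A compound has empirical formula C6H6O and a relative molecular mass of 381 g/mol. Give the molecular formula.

Empirical-formula mass = 94.11 g/mol
n = 381 / 94.11 = 4.05 ≈ 4
Molecular formula = (C6H6O)4 = C24H24O4

C24H24O4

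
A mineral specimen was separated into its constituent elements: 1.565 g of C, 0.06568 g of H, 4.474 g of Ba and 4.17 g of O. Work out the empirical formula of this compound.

C4H2BaO8

Moles — C: 1.565 / 12.01 = 0.1303 mol; H: 0.06568 / 1.008 = 0.06516 mol; Ba: 4.474 / 137.33 = 0.03258 mol; O: 4.17 / 16.00 = 0.2606 mol
Ratios (÷ 0.03258): C 4.000, H 2.000, Ba 1.000, O 8.000
Ratio ≈ 4:2:1:8, so the empirical formula is C4H2BaO8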